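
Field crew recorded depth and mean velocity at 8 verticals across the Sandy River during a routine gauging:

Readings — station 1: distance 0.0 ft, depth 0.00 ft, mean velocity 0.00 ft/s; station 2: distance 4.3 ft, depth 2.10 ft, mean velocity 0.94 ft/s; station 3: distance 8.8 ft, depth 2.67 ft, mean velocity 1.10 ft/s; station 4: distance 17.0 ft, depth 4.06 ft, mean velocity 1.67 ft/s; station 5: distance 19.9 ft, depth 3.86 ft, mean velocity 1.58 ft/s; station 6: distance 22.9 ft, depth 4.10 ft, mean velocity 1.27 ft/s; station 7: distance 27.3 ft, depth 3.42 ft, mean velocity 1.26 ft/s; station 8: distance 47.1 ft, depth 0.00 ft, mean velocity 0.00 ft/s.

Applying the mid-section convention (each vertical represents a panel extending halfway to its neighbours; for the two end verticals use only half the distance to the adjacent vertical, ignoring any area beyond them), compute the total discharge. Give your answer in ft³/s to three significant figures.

154 ft³/s

w_2 = (8.8 − 0.0)/2 = 4.4 ft; q_2 = 0.94 × 2.10 × 4.4 = 8.686 ft³/s
w_3 = (17.0 − 4.3)/2 = 6.35 ft; q_3 = 1.10 × 2.67 × 6.35 = 18.65 ft³/s
w_4 = (19.9 − 8.8)/2 = 5.55 ft; q_4 = 1.67 × 4.06 × 5.55 = 37.63 ft³/s
w_5 = (22.9 − 17.0)/2 = 2.95 ft; q_5 = 1.58 × 3.86 × 2.95 = 17.99 ft³/s
w_6 = (27.3 − 19.9)/2 = 3.7 ft; q_6 = 1.27 × 4.10 × 3.7 = 19.27 ft³/s
w_7 = (47.1 − 22.9)/2 = 12.1 ft; q_7 = 1.26 × 3.42 × 12.1 = 52.14 ft³/s
Stations 1, 8 contribute zero (depth or velocity is 0).
Q = Σ qᵢ = 154.4 ft³/s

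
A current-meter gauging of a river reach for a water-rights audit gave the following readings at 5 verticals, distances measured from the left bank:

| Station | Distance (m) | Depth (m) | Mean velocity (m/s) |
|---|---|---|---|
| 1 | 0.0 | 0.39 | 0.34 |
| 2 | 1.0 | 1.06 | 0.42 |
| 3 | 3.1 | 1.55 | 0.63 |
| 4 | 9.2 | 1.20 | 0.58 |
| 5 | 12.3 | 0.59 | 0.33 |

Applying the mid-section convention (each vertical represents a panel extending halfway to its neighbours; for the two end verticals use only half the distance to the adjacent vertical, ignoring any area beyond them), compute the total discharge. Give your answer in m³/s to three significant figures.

8.26 m³/s

w_1 = (1.0 − 0.0)/2 = 0.5 m; q_1 = 0.34 × 0.39 × 0.5 = 0.06630 m³/s
w_2 = (3.1 − 0.0)/2 = 1.55 m; q_2 = 0.42 × 1.06 × 1.55 = 0.6901 m³/s
w_3 = (9.2 − 1.0)/2 = 4.1 m; q_3 = 0.63 × 1.55 × 4.1 = 4.004 m³/s
w_4 = (12.3 − 3.1)/2 = 4.6 m; q_4 = 0.58 × 1.20 × 4.6 = 3.202 m³/s
w_5 = (12.3 − 9.2)/2 = 1.55 m; q_5 = 0.33 × 0.59 × 1.55 = 0.3018 m³/s
Q = Σ qᵢ = 8.263 m³/s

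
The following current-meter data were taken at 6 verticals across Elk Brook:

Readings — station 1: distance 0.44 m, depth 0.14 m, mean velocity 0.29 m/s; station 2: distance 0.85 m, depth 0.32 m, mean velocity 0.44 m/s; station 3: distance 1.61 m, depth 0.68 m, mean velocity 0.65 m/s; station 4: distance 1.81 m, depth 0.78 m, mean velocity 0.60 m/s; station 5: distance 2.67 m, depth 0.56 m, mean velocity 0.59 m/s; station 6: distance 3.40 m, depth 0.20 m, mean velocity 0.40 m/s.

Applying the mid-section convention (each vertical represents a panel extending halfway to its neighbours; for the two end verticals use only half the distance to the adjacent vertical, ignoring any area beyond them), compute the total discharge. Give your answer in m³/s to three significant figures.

w_1 = (0.85 − 0.44)/2 = 0.205 m; q_1 = 0.29 × 0.14 × 0.205 = 0.008323 m³/s
w_2 = (1.61 − 0.44)/2 = 0.585 m; q_2 = 0.44 × 0.32 × 0.585 = 0.08237 m³/s
w_3 = (1.81 − 0.85)/2 = 0.48 m; q_3 = 0.65 × 0.68 × 0.48 = 0.2122 m³/s
w_4 = (2.67 − 1.61)/2 = 0.53 m; q_4 = 0.60 × 0.78 × 0.53 = 0.2480 m³/s
w_5 = (3.40 − 1.81)/2 = 0.795 m; q_5 = 0.59 × 0.56 × 0.795 = 0.2627 m³/s
w_6 = (3.40 − 2.67)/2 = 0.365 m; q_6 = 0.40 × 0.20 × 0.365 = 0.02920 m³/s
Q = Σ qᵢ = 0.8428 m³/s

0.843 m³/s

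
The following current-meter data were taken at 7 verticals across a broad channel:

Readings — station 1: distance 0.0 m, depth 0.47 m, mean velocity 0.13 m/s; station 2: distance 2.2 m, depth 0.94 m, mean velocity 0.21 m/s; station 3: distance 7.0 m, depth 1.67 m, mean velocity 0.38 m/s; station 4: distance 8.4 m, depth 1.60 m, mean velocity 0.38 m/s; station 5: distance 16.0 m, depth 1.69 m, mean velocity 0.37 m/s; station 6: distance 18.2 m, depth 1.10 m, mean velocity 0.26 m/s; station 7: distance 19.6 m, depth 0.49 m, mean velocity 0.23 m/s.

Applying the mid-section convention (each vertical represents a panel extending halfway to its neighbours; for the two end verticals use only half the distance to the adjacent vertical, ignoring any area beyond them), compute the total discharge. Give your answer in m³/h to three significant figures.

w_1 = (2.2 − 0.0)/2 = 1.1 m; q_1 = 0.13 × 0.47 × 1.1 = 0.06721 m³/s
w_2 = (7.0 − 0.0)/2 = 3.5 m; q_2 = 0.21 × 0.94 × 3.5 = 0.6909 m³/s
w_3 = (8.4 − 2.2)/2 = 3.1 m; q_3 = 0.38 × 1.67 × 3.1 = 1.967 m³/s
w_4 = (16.0 − 7.0)/2 = 4.5 m; q_4 = 0.38 × 1.60 × 4.5 = 2.736 m³/s
w_5 = (18.2 − 8.4)/2 = 4.9 m; q_5 = 0.37 × 1.69 × 4.9 = 3.064 m³/s
w_6 = (19.6 − 16.0)/2 = 1.8 m; q_6 = 0.26 × 1.10 × 1.8 = 0.5148 m³/s
w_7 = (19.6 − 18.2)/2 = 0.7 m; q_7 = 0.23 × 0.49 × 0.7 = 0.07889 m³/s
Q = Σ qᵢ = 9.119 m³/s
= 9.119 × 3600 = 32830 m³/h

32800 m³/h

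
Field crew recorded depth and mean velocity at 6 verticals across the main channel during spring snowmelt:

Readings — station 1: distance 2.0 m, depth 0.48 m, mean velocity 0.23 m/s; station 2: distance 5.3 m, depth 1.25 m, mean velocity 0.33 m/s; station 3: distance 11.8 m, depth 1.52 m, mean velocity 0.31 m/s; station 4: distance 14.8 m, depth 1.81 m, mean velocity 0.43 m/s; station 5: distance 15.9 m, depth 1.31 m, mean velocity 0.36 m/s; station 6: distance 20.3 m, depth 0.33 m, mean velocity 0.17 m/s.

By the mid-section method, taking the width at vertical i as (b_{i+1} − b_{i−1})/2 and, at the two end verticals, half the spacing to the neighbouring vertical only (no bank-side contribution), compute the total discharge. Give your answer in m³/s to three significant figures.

7.46 m³/s

w_1 = (5.3 − 2.0)/2 = 1.65 m; q_1 = 0.23 × 0.48 × 1.65 = 0.1822 m³/s
w_2 = (11.8 − 2.0)/2 = 4.9 m; q_2 = 0.33 × 1.25 × 4.9 = 2.021 m³/s
w_3 = (14.8 − 5.3)/2 = 4.75 m; q_3 = 0.31 × 1.52 × 4.75 = 2.238 m³/s
w_4 = (15.9 − 11.8)/2 = 2.05 m; q_4 = 0.43 × 1.81 × 2.05 = 1.596 m³/s
w_5 = (20.3 − 14.8)/2 = 2.75 m; q_5 = 0.36 × 1.31 × 2.75 = 1.297 m³/s
w_6 = (20.3 − 15.9)/2 = 2.2 m; q_6 = 0.17 × 0.33 × 2.2 = 0.1234 m³/s
Q = Σ qᵢ = 7.457 m³/s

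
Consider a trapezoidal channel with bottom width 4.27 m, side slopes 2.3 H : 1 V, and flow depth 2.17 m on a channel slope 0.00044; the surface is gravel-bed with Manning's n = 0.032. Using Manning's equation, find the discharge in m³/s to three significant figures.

15.9 m³/s

A = (b + z·y)·y = (4.27 + 2.3×2.17)×2.17 = 20.10 m²
P = b + 2y√(1+z²) = 4.27 + 2×2.17×√(1+2.3²) = 15.15 m
R = A/P = 20.10/15.15 = 1.326 m
Q = (1/n)·A·R^(2/3)·S^(1/2) = (1/0.032) × 20.10 × 1.326^(2/3) × 0.00044^(1/2) = 15.90 m³/s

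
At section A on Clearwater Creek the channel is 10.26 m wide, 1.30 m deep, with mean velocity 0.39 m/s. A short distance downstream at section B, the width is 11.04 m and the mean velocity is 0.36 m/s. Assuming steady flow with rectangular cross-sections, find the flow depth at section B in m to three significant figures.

1.31 m

Q = A₁V₁ = (10.26×1.30) × 0.39 = 5.202 m³/s
d₂ = Q/(b₂ V₂) = 5.202/(11.04×0.36) = 1.309 m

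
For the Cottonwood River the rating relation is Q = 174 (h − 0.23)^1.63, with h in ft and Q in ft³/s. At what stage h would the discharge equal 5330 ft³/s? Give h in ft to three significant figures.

h − h₀ = (Q/C)^(1/b) = (5330/174)^(1/1.63) = 8.161 ft
h = 0.23 + 8.161 = 8.391 ft

8.39 ft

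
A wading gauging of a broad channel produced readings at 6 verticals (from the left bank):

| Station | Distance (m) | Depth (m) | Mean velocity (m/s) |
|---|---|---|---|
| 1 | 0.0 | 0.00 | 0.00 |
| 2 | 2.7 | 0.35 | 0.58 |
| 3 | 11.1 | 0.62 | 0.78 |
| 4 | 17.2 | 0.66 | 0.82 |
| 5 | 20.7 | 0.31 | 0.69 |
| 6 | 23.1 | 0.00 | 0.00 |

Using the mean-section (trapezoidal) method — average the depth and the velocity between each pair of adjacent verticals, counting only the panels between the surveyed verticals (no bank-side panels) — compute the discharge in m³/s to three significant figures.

Panel 1-2: Δb = 2.7 m, d̄ = (0.00+0.35)/2 = 0.175, v̄ = (0.00+0.58)/2 = 0.29 → q = 2.7×0.175×0.29 = 0.1370 m³/s
Panel 2-3: Δb = 8.4 m, d̄ = (0.35+0.62)/2 = 0.485, v̄ = (0.58+0.78)/2 = 0.68 → q = 8.4×0.485×0.68 = 2.770 m³/s
Panel 3-4: Δb = 6.1 m, d̄ = (0.62+0.66)/2 = 0.64, v̄ = (0.78+0.82)/2 = 0.8 → q = 6.1×0.64×0.8 = 3.123 m³/s
Panel 4-5: Δb = 3.5 m, d̄ = (0.66+0.31)/2 = 0.485, v̄ = (0.82+0.69)/2 = 0.755 → q = 3.5×0.485×0.755 = 1.282 m³/s
Panel 5-6: Δb = 2.4 m, d̄ = (0.31+0.00)/2 = 0.155, v̄ = (0.69+0.00)/2 = 0.345 → q = 2.4×0.155×0.345 = 0.1283 m³/s
Q = Σ q = 7.440 m³/s

7.44 m³/s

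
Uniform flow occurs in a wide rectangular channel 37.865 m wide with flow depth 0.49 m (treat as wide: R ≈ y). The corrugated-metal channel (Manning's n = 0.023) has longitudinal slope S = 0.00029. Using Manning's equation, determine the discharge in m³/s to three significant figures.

8.54 m³/s

A = b·y = 37.865 × 0.49 = 18.55 m²
Wide channel: R ≈ y = 0.49 m
Q = (1/n)·A·R^(2/3)·S^(1/2) = (1/0.023) × 18.55 × 0.4900^(2/3) × 0.00029^(1/2) = 8.538 m³/s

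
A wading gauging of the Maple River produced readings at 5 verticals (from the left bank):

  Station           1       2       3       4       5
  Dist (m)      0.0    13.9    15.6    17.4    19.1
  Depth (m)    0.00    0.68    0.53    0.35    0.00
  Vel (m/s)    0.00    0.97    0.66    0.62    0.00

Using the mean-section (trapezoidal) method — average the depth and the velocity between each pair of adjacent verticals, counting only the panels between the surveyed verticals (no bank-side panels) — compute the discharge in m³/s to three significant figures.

Panel 1-2: Δb = 13.9 m, d̄ = (0.00+0.68)/2 = 0.34, v̄ = (0.00+0.97)/2 = 0.485 → q = 13.9×0.34×0.485 = 2.292 m³/s
Panel 2-3: Δb = 1.7 m, d̄ = (0.68+0.53)/2 = 0.605, v̄ = (0.97+0.66)/2 = 0.815 → q = 1.7×0.605×0.815 = 0.8382 m³/s
Panel 3-4: Δb = 1.8 m, d̄ = (0.53+0.35)/2 = 0.44, v̄ = (0.66+0.62)/2 = 0.64 → q = 1.8×0.44×0.64 = 0.5069 m³/s
Panel 4-5: Δb = 1.7 m, d̄ = (0.35+0.00)/2 = 0.175, v̄ = (0.62+0.00)/2 = 0.31 → q = 1.7×0.175×0.31 = 0.09223 m³/s
Q = Σ q = 3.729 m³/s

3.73 m³/s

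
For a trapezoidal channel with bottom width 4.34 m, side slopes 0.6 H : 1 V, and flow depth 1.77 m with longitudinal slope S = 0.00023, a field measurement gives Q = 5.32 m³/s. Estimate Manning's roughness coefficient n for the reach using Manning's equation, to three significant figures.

0.0296

A = (b + z·y)·y = (4.34 + 0.6×1.77)×1.77 = 9.562 m²
P = b + 2y√(1+z²) = 4.34 + 2×1.77×√(1+0.6²) = 8.468 m
R = A/P = 9.562/8.468 = 1.129 m
n = (1/Q)·A·R^(2/3)·S^(1/2) = (1/5.32) × 9.562 × 1.084 × 0.01517 = 0.02956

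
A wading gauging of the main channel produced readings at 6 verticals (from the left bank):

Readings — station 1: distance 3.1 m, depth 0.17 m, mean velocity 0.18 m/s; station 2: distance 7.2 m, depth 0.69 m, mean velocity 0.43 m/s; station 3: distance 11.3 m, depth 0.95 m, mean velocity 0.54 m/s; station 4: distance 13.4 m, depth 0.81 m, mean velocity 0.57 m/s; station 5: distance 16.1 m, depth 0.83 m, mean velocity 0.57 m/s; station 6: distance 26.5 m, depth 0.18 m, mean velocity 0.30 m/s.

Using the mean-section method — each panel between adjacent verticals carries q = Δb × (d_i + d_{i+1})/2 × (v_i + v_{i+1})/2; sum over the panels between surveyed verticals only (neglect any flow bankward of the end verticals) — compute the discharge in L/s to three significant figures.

6740 L/s

Panel 1-2: Δb = 4.1 m, d̄ = (0.17+0.69)/2 = 0.43, v̄ = (0.18+0.43)/2 = 0.305 → q = 4.1×0.43×0.305 = 0.5377 m³/s
Panel 2-3: Δb = 4.1 m, d̄ = (0.69+0.95)/2 = 0.82, v̄ = (0.43+0.54)/2 = 0.485 → q = 4.1×0.82×0.485 = 1.631 m³/s
Panel 3-4: Δb = 2.1 m, d̄ = (0.95+0.81)/2 = 0.88, v̄ = (0.54+0.57)/2 = 0.555 → q = 2.1×0.88×0.555 = 1.026 m³/s
Panel 4-5: Δb = 2.7 m, d̄ = (0.81+0.83)/2 = 0.82, v̄ = (0.57+0.57)/2 = 0.57 → q = 2.7×0.82×0.57 = 1.262 m³/s
Panel 5-6: Δb = 10.4 m, d̄ = (0.83+0.18)/2 = 0.505, v̄ = (0.57+0.30)/2 = 0.435 → q = 10.4×0.505×0.435 = 2.285 m³/s
Q = Σ q = 6.741 m³/s
= 6.741 × 1000 = 6741 L/s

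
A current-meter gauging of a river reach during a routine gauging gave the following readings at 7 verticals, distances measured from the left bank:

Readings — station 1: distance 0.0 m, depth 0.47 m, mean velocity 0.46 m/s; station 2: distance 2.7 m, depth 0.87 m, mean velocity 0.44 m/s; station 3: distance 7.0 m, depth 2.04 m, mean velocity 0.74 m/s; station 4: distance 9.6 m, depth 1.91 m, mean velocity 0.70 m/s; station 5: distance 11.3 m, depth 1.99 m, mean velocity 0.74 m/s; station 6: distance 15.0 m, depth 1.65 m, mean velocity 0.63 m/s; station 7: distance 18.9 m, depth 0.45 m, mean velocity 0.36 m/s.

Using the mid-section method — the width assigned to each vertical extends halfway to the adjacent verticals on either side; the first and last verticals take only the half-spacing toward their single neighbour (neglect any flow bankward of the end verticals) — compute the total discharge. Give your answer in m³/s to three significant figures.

18.0 m³/s

w_1 = (2.7 − 0.0)/2 = 1.35 m; q_1 = 0.46 × 0.47 × 1.35 = 0.2919 m³/s
w_2 = (7.0 − 0.0)/2 = 3.5 m; q_2 = 0.44 × 0.87 × 3.5 = 1.340 m³/s
w_3 = (9.6 − 2.7)/2 = 3.45 m; q_3 = 0.74 × 2.04 × 3.45 = 5.208 m³/s
w_4 = (11.3 − 7.0)/2 = 2.15 m; q_4 = 0.70 × 1.91 × 2.15 = 2.875 m³/s
w_5 = (15.0 − 9.6)/2 = 2.7 m; q_5 = 0.74 × 1.99 × 2.7 = 3.976 m³/s
w_6 = (18.9 − 11.3)/2 = 3.8 m; q_6 = 0.63 × 1.65 × 3.8 = 3.950 m³/s
w_7 = (18.9 − 15.0)/2 = 1.95 m; q_7 = 0.36 × 0.45 × 1.95 = 0.3159 m³/s
Q = Σ qᵢ = 17.96 m³/s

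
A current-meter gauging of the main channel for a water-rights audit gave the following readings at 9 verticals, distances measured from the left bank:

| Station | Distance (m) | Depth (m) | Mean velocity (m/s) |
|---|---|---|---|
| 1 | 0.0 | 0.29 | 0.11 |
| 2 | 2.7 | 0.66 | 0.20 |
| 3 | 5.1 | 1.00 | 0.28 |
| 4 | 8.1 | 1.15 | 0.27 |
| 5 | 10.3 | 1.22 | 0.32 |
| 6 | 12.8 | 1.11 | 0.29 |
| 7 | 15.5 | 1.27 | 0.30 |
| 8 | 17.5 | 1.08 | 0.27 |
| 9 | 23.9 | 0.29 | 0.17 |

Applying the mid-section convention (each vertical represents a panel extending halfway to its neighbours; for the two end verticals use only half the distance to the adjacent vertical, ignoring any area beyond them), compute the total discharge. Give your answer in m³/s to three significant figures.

w_1 = (2.7 − 0.0)/2 = 1.35 m; q_1 = 0.11 × 0.29 × 1.35 = 0.04307 m³/s
w_2 = (5.1 − 0.0)/2 = 2.55 m; q_2 = 0.20 × 0.66 × 2.55 = 0.3366 m³/s
w_3 = (8.1 − 2.7)/2 = 2.7 m; q_3 = 0.28 × 1.00 × 2.7 = 0.7560 m³/s
w_4 = (10.3 − 5.1)/2 = 2.6 m; q_4 = 0.27 × 1.15 × 2.6 = 0.8073 m³/s
w_5 = (12.8 − 8.1)/2 = 2.35 m; q_5 = 0.32 × 1.22 × 2.35 = 0.9174 m³/s
w_6 = (15.5 − 10.3)/2 = 2.6 m; q_6 = 0.29 × 1.11 × 2.6 = 0.8369 m³/s
w_7 = (17.5 − 12.8)/2 = 2.35 m; q_7 = 0.30 × 1.27 × 2.35 = 0.8954 m³/s
w_8 = (23.9 − 15.5)/2 = 4.2 m; q_8 = 0.27 × 1.08 × 4.2 = 1.225 m³/s
w_9 = (23.9 − 17.5)/2 = 3.2 m; q_9 = 0.17 × 0.29 × 3.2 = 0.1578 m³/s
Q = Σ qᵢ = 5.975 m³/s

5.98 m³/s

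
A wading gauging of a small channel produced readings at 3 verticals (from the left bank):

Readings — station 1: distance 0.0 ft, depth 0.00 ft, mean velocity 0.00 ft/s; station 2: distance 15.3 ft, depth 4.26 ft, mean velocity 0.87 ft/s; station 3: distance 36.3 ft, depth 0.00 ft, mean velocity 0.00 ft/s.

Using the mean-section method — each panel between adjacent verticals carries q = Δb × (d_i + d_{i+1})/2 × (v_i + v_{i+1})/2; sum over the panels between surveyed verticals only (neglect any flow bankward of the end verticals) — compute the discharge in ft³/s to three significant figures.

Panel 1-2: Δb = 15.3 ft, d̄ = (0.00+4.26)/2 = 2.13, v̄ = (0.00+0.87)/2 = 0.435 → q = 15.3×2.13×0.435 = 14.18 ft³/s
Panel 2-3: Δb = 21 ft, d̄ = (4.26+0.00)/2 = 2.13, v̄ = (0.87+0.00)/2 = 0.435 → q = 21×2.13×0.435 = 19.46 ft³/s
Q = Σ q = 33.63 ft³/s

33.6 ft³/s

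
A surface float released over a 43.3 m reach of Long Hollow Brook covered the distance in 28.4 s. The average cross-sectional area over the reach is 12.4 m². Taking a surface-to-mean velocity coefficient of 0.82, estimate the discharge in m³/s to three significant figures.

15.5 m³/s

v_surface = L / t̄ = 43.3 / 28.4 = 1.525 m/s
v_mean = 0.82 × 1.525 = 1.250 m/s
Q = A × v_mean = 12.4 × 1.250 = 15.50 m³/s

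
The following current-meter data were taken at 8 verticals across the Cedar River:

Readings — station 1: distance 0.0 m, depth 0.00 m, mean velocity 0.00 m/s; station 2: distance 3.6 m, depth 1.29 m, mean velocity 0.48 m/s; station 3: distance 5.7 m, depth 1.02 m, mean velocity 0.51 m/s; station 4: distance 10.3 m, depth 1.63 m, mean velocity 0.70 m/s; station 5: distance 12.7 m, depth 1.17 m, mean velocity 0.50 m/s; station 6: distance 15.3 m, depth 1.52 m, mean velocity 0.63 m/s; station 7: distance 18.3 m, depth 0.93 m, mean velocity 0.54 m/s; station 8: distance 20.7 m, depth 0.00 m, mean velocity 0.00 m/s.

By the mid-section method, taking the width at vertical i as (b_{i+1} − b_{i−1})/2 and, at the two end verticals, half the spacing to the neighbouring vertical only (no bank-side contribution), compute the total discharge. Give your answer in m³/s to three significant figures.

w_2 = (5.7 − 0.0)/2 = 2.85 m; q_2 = 0.48 × 1.29 × 2.85 = 1.765 m³/s
w_3 = (10.3 − 3.6)/2 = 3.35 m; q_3 = 0.51 × 1.02 × 3.35 = 1.743 m³/s
w_4 = (12.7 − 5.7)/2 = 3.5 m; q_4 = 0.70 × 1.63 × 3.5 = 3.994 m³/s
w_5 = (15.3 − 10.3)/2 = 2.5 m; q_5 = 0.50 × 1.17 × 2.5 = 1.463 m³/s
w_6 = (18.3 − 12.7)/2 = 2.8 m; q_6 = 0.63 × 1.52 × 2.8 = 2.681 m³/s
w_7 = (20.7 − 15.3)/2 = 2.7 m; q_7 = 0.54 × 0.93 × 2.7 = 1.356 m³/s
Stations 1, 8 contribute zero (depth or velocity is 0).
Q = Σ qᵢ = 13.00 m³/s

13.0 m³/s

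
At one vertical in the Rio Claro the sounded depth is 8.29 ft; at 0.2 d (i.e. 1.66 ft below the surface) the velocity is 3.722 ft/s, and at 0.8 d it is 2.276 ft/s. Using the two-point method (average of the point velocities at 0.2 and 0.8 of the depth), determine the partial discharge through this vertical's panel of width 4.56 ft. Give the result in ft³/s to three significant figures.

v̄ = (3.722 + 2.276) / 2 = 2.999 ft/s
q = v̄ × d × w = 2.999 × 8.29 × 4.56 = 113.4 ft³/s

113 ft³/s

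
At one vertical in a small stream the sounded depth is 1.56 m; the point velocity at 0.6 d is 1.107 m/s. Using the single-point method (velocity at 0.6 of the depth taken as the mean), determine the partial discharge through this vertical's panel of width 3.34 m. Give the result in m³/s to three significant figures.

5.77 m³/s

v̄ = v₀.₆ = 1.107 m/s
q = v̄ × d × w = 1.107 × 1.56 × 3.34 = 5.768 m³/s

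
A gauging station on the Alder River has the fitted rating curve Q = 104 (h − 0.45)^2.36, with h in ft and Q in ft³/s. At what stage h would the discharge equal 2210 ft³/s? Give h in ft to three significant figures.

h − h₀ = (Q/C)^(1/b) = (2210/104)^(1/2.36) = 3.651 ft
h = 0.45 + 3.651 = 4.101 ft

4.10 ft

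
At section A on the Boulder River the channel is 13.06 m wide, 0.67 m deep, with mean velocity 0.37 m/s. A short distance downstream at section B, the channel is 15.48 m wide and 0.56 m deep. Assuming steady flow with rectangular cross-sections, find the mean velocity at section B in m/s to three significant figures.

Q = A₁V₁ = (13.06×0.67) × 0.37 = 3.238 m³/s
A₂ = 15.48 × 0.56 = 8.669 m²
V₂ = Q/A₂ = 3.238/8.669 = 0.3735 m/s

0.373 m/s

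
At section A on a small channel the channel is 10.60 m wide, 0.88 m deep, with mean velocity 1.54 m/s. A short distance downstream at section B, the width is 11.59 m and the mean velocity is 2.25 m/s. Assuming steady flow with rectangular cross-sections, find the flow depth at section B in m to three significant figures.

Q = A₁V₁ = (10.60×0.88) × 1.54 = 14.37 m³/s
d₂ = Q/(b₂ V₂) = 14.37/(11.59×2.25) = 0.5509 m

0.551 m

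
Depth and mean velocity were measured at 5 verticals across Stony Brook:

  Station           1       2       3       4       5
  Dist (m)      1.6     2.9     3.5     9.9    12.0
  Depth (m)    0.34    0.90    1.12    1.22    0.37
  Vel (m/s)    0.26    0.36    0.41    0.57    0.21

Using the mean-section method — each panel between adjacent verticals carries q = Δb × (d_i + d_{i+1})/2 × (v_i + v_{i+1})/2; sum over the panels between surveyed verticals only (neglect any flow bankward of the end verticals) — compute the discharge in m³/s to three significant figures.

Panel 1-2: Δb = 1.3 m, d̄ = (0.34+0.90)/2 = 0.62, v̄ = (0.26+0.36)/2 = 0.31 → q = 1.3×0.62×0.31 = 0.2499 m³/s
Panel 2-3: Δb = 0.6 m, d̄ = (0.90+1.12)/2 = 1.01, v̄ = (0.36+0.41)/2 = 0.385 → q = 0.6×1.01×0.385 = 0.2333 m³/s
Panel 3-4: Δb = 6.4 m, d̄ = (1.12+1.22)/2 = 1.17, v̄ = (0.41+0.57)/2 = 0.49 → q = 6.4×1.17×0.49 = 3.669 m³/s
Panel 4-5: Δb = 2.1 m, d̄ = (1.22+0.37)/2 = 0.795, v̄ = (0.57+0.21)/2 = 0.39 → q = 2.1×0.795×0.39 = 0.6511 m³/s
Q = Σ q = 4.803 m³/s

4.80 m³/s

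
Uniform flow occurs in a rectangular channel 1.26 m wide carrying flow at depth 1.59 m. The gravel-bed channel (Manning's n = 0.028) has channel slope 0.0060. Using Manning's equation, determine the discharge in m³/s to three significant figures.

A = b·y = 1.26 × 1.59 = 2.003 m²
P = b + 2y = 1.26 + 2×1.59 = 4.440 m
R = A/P = 2.003/4.440 = 0.4512 m
Q = (1/n)·A·R^(2/3)·S^(1/2) = (1/0.028) × 2.003 × 0.4512^(2/3) × 0.0060^(1/2) = 3.260 m³/s

3.26 m³/s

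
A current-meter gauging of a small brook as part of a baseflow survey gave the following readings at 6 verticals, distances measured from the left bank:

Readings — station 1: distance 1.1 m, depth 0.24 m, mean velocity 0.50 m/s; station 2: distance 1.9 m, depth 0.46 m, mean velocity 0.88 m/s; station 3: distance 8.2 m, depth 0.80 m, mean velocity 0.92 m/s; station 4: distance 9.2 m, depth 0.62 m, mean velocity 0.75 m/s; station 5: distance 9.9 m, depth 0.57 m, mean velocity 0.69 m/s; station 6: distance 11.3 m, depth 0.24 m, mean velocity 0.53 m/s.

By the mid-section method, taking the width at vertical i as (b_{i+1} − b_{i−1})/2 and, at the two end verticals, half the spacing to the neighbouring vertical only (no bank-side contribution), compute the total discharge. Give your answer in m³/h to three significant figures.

w_1 = (1.9 − 1.1)/2 = 0.4 m; q_1 = 0.50 × 0.24 × 0.4 = 0.04800 m³/s
w_2 = (8.2 − 1.1)/2 = 3.55 m; q_2 = 0.88 × 0.46 × 3.55 = 1.437 m³/s
w_3 = (9.2 − 1.9)/2 = 3.65 m; q_3 = 0.92 × 0.80 × 3.65 = 2.686 m³/s
w_4 = (9.9 − 8.2)/2 = 0.85 m; q_4 = 0.75 × 0.62 × 0.85 = 0.3953 m³/s
w_5 = (11.3 − 9.2)/2 = 1.05 m; q_5 = 0.69 × 0.57 × 1.05 = 0.4130 m³/s
w_6 = (11.3 − 9.9)/2 = 0.7 m; q_6 = 0.53 × 0.24 × 0.7 = 0.08904 m³/s
Q = Σ qᵢ = 5.069 m³/s
= 5.069 × 3600 = 18250 m³/h

18200 m³/h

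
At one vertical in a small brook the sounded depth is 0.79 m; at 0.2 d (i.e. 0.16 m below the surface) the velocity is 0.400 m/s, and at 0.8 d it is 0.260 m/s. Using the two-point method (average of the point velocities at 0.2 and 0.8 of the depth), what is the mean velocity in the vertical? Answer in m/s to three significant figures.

0.330 m/s

v̄ = (0.400 + 0.260) / 2 = 0.3300 m/s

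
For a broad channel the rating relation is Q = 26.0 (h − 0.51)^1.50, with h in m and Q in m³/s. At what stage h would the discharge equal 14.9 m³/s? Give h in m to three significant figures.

1.20 m

h − h₀ = (Q/C)^(1/b) = (14.9/26.0)^(1/1.50) = 0.6899 m
h = 0.51 + 0.6899 = 1.200 m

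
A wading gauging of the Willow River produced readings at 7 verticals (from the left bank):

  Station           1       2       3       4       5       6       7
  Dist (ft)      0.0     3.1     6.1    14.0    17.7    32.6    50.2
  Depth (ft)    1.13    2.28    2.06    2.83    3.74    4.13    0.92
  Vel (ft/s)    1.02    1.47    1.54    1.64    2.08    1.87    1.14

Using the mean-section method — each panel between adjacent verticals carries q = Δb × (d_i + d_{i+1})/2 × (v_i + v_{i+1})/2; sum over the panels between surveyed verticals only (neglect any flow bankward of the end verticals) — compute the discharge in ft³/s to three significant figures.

252 ft³/s

Panel 1-2: Δb = 3.1 ft, d̄ = (1.13+2.28)/2 = 1.705, v̄ = (1.02+1.47)/2 = 1.245 → q = 3.1×1.705×1.245 = 6.580 ft³/s
Panel 2-3: Δb = 3 ft, d̄ = (2.28+2.06)/2 = 2.17, v̄ = (1.47+1.54)/2 = 1.505 → q = 3×2.17×1.505 = 9.798 ft³/s
Panel 3-4: Δb = 7.9 ft, d̄ = (2.06+2.83)/2 = 2.445, v̄ = (1.54+1.64)/2 = 1.59 → q = 7.9×2.445×1.59 = 30.71 ft³/s
Panel 4-5: Δb = 3.7 ft, d̄ = (2.83+3.74)/2 = 3.285, v̄ = (1.64+2.08)/2 = 1.86 → q = 3.7×3.285×1.86 = 22.61 ft³/s
Panel 5-6: Δb = 14.9 ft, d̄ = (3.74+4.13)/2 = 3.935, v̄ = (2.08+1.87)/2 = 1.975 → q = 14.9×3.935×1.975 = 115.8 ft³/s
Panel 6-7: Δb = 17.6 ft, d̄ = (4.13+0.92)/2 = 2.525, v̄ = (1.87+1.14)/2 = 1.505 → q = 17.6×2.525×1.505 = 66.88 ft³/s
Q = Σ q = 252.4 ft³/s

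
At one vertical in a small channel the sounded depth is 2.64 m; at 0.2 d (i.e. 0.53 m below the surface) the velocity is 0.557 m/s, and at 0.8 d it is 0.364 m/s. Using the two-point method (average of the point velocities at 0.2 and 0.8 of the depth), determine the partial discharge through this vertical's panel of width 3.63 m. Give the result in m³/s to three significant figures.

v̄ = (0.557 + 0.364) / 2 = 0.4605 m/s
q = v̄ × d × w = 0.4605 × 2.64 × 3.63 = 4.413 m³/s

4.41 m³/s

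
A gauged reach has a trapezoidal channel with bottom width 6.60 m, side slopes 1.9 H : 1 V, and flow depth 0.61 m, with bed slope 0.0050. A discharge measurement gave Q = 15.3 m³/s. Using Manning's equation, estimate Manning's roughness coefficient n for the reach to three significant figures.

A = (b + z·y)·y = (6.60 + 1.9×0.61)×0.61 = 4.733 m²
P = b + 2y√(1+z²) = 6.60 + 2×0.61×√(1+1.9²) = 9.219 m
R = A/P = 4.733/9.219 = 0.5134 m
n = (1/Q)·A·R^(2/3)·S^(1/2) = (1/15.3) × 4.733 × 0.6411 × 0.07071 = 0.01402

0.0140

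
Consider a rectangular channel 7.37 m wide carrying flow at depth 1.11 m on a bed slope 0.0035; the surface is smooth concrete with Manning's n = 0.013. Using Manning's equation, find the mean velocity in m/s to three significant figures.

A = b·y = 7.37 × 1.11 = 8.181 m²
P = b + 2y = 7.37 + 2×1.11 = 9.590 m
R = A/P = 8.181/9.590 = 0.8530 m
Q = (1/n)·A·R^(2/3)·S^(1/2) = (1/0.013) × 8.181 × 0.8530^(2/3) × 0.0035^(1/2) = 33.49 m³/s
V = Q/A = 33.49/8.181 = 4.093 m/s

4.09 m/s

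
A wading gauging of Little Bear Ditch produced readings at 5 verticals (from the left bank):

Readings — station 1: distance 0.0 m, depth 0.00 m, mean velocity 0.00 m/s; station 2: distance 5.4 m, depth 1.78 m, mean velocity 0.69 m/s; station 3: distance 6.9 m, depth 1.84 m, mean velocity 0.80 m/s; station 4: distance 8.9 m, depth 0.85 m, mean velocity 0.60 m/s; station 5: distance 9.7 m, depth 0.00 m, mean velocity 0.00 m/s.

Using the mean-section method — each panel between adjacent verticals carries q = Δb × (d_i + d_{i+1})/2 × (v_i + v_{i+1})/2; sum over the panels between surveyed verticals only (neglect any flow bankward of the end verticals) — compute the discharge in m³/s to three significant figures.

Panel 1-2: Δb = 5.4 m, d̄ = (0.00+1.78)/2 = 0.89, v̄ = (0.00+0.69)/2 = 0.345 → q = 5.4×0.89×0.345 = 1.658 m³/s
Panel 2-3: Δb = 1.5 m, d̄ = (1.78+1.84)/2 = 1.81, v̄ = (0.69+0.80)/2 = 0.745 → q = 1.5×1.81×0.745 = 2.023 m³/s
Panel 3-4: Δb = 2 m, d̄ = (1.84+0.85)/2 = 1.345, v̄ = (0.80+0.60)/2 = 0.7 → q = 2×1.345×0.7 = 1.883 m³/s
Panel 4-5: Δb = 0.8 m, d̄ = (0.85+0.00)/2 = 0.425, v̄ = (0.60+0.00)/2 = 0.3 → q = 0.8×0.425×0.3 = 0.1020 m³/s
Q = Σ q = 5.666 m³/s

5.67 m³/s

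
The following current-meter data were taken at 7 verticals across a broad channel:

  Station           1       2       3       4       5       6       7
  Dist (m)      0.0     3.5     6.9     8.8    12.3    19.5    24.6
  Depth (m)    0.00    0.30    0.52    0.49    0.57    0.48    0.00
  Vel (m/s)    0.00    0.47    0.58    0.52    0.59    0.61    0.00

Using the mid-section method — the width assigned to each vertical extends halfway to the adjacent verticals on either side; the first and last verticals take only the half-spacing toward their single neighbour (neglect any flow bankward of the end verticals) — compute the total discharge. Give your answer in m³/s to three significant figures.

w_2 = (6.9 − 0.0)/2 = 3.45 m; q_2 = 0.47 × 0.30 × 3.45 = 0.4865 m³/s
w_3 = (8.8 − 3.5)/2 = 2.65 m; q_3 = 0.58 × 0.52 × 2.65 = 0.7992 m³/s
w_4 = (12.3 − 6.9)/2 = 2.7 m; q_4 = 0.52 × 0.49 × 2.7 = 0.6880 m³/s
w_5 = (19.5 − 8.8)/2 = 5.35 m; q_5 = 0.59 × 0.57 × 5.35 = 1.799 m³/s
w_6 = (24.6 − 12.3)/2 = 6.15 m; q_6 = 0.61 × 0.48 × 6.15 = 1.801 m³/s
Stations 1, 7 contribute zero (depth or velocity is 0).
Q = Σ qᵢ = 5.574 m³/s

5.57 m³/s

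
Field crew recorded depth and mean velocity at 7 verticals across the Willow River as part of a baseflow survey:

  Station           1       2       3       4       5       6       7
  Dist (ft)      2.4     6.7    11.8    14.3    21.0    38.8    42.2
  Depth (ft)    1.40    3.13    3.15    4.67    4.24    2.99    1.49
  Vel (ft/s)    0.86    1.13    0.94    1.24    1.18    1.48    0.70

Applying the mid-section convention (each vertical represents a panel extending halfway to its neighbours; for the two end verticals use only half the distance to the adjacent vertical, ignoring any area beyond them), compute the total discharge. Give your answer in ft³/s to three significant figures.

w_1 = (6.7 − 2.4)/2 = 2.15 ft; q_1 = 0.86 × 1.40 × 2.15 = 2.589 ft³/s
w_2 = (11.8 − 2.4)/2 = 4.7 ft; q_2 = 1.13 × 3.13 × 4.7 = 16.62 ft³/s
w_3 = (14.3 − 6.7)/2 = 3.8 ft; q_3 = 0.94 × 3.15 × 3.8 = 11.25 ft³/s
w_4 = (21.0 − 11.8)/2 = 4.6 ft; q_4 = 1.24 × 4.67 × 4.6 = 26.64 ft³/s
w_5 = (38.8 − 14.3)/2 = 12.25 ft; q_5 = 1.18 × 4.24 × 12.25 = 61.29 ft³/s
w_6 = (42.2 − 21.0)/2 = 10.6 ft; q_6 = 1.48 × 2.99 × 10.6 = 46.91 ft³/s
w_7 = (42.2 − 38.8)/2 = 1.7 ft; q_7 = 0.70 × 1.49 × 1.7 = 1.773 ft³/s
Q = Σ qᵢ = 167.1 ft³/s

167 ft³/s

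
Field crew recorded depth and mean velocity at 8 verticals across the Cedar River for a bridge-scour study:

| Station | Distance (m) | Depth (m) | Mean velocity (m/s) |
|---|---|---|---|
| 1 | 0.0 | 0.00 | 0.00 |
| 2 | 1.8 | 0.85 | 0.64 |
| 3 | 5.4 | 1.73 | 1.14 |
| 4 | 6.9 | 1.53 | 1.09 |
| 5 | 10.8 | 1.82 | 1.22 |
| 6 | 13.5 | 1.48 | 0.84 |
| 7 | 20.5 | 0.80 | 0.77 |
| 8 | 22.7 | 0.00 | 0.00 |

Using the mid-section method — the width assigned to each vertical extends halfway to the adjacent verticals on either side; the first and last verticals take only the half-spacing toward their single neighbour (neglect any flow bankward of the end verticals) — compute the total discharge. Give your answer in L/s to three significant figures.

w_2 = (5.4 − 0.0)/2 = 2.7 m; q_2 = 0.64 × 0.85 × 2.7 = 1.469 m³/s
w_3 = (6.9 − 1.8)/2 = 2.55 m; q_3 = 1.14 × 1.73 × 2.55 = 5.029 m³/s
w_4 = (10.8 − 5.4)/2 = 2.7 m; q_4 = 1.09 × 1.53 × 2.7 = 4.503 m³/s
w_5 = (13.5 − 6.9)/2 = 3.3 m; q_5 = 1.22 × 1.82 × 3.3 = 7.327 m³/s
w_6 = (20.5 − 10.8)/2 = 4.85 m; q_6 = 0.84 × 1.48 × 4.85 = 6.030 m³/s
w_7 = (22.7 − 13.5)/2 = 4.6 m; q_7 = 0.77 × 0.80 × 4.6 = 2.834 m³/s
Stations 1, 8 contribute zero (depth or velocity is 0).
Q = Σ qᵢ = 27.19 m³/s
= 27.19 × 1000 = 27190 L/s

27200 L/s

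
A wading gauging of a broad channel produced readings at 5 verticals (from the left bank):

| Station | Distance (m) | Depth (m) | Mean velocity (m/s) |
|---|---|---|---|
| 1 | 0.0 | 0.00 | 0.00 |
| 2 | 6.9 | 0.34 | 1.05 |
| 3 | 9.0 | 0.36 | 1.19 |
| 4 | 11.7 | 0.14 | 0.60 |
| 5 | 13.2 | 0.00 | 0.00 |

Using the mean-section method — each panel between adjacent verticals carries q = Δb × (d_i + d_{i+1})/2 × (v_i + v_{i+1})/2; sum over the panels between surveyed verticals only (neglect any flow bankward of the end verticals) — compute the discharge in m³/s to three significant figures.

2.07 m³/s

Panel 1-2: Δb = 6.9 m, d̄ = (0.00+0.34)/2 = 0.17, v̄ = (0.00+1.05)/2 = 0.525 → q = 6.9×0.17×0.525 = 0.6158 m³/s
Panel 2-3: Δb = 2.1 m, d̄ = (0.34+0.36)/2 = 0.35, v̄ = (1.05+1.19)/2 = 1.12 → q = 2.1×0.35×1.12 = 0.8232 m³/s
Panel 3-4: Δb = 2.7 m, d̄ = (0.36+0.14)/2 = 0.25, v̄ = (1.19+0.60)/2 = 0.895 → q = 2.7×0.25×0.895 = 0.6041 m³/s
Panel 4-5: Δb = 1.5 m, d̄ = (0.14+0.00)/2 = 0.07, v̄ = (0.60+0.00)/2 = 0.3 → q = 1.5×0.07×0.3 = 0.03150 m³/s
Q = Σ q = 2.075 m³/s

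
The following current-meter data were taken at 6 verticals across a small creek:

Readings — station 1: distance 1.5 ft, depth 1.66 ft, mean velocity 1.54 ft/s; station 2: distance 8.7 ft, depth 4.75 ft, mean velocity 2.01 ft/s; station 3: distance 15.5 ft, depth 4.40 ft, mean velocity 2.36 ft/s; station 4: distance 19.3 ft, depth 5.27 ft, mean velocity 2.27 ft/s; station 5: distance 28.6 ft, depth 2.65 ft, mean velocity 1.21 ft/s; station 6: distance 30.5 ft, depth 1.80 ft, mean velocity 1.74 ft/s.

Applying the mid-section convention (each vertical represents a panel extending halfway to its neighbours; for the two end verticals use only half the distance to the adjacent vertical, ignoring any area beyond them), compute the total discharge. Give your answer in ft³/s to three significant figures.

230 ft³/s

w_1 = (8.7 − 1.5)/2 = 3.6 ft; q_1 = 1.54 × 1.66 × 3.6 = 9.203 ft³/s
w_2 = (15.5 − 1.5)/2 = 7 ft; q_2 = 2.01 × 4.75 × 7 = 66.83 ft³/s
w_3 = (19.3 − 8.7)/2 = 5.3 ft; q_3 = 2.36 × 4.40 × 5.3 = 55.04 ft³/s
w_4 = (28.6 − 15.5)/2 = 6.55 ft; q_4 = 2.27 × 5.27 × 6.55 = 78.36 ft³/s
w_5 = (30.5 − 19.3)/2 = 5.6 ft; q_5 = 1.21 × 2.65 × 5.6 = 17.96 ft³/s
w_6 = (30.5 − 28.6)/2 = 0.95 ft; q_6 = 1.74 × 1.80 × 0.95 = 2.975 ft³/s
Q = Σ qᵢ = 230.4 ft³/s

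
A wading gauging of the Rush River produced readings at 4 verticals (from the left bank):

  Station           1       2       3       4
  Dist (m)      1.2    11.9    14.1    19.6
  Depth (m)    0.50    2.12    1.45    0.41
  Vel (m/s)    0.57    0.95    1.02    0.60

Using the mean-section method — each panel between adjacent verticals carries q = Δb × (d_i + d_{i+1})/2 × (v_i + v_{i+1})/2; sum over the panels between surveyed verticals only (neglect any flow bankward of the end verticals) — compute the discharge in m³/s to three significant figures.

18.7 m³/s

Panel 1-2: Δb = 10.7 m, d̄ = (0.50+2.12)/2 = 1.31, v̄ = (0.57+0.95)/2 = 0.76 → q = 10.7×1.31×0.76 = 10.65 m³/s
Panel 2-3: Δb = 2.2 m, d̄ = (2.12+1.45)/2 = 1.785, v̄ = (0.95+1.02)/2 = 0.985 → q = 2.2×1.785×0.985 = 3.868 m³/s
Panel 3-4: Δb = 5.5 m, d̄ = (1.45+0.41)/2 = 0.93, v̄ = (1.02+0.60)/2 = 0.81 → q = 5.5×0.93×0.81 = 4.143 m³/s
Q = Σ q = 18.66 m³/s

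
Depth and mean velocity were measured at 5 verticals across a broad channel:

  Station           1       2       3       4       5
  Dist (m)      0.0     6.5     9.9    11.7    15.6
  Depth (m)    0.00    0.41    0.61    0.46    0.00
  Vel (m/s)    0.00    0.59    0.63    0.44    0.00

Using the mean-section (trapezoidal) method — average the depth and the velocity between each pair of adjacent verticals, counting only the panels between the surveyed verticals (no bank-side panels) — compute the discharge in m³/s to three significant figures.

Panel 1-2: Δb = 6.5 m, d̄ = (0.00+0.41)/2 = 0.205, v̄ = (0.00+0.59)/2 = 0.295 → q = 6.5×0.205×0.295 = 0.3931 m³/s
Panel 2-3: Δb = 3.4 m, d̄ = (0.41+0.61)/2 = 0.51, v̄ = (0.59+0.63)/2 = 0.61 → q = 3.4×0.51×0.61 = 1.058 m³/s
Panel 3-4: Δb = 1.8 m, d̄ = (0.61+0.46)/2 = 0.535, v̄ = (0.63+0.44)/2 = 0.535 → q = 1.8×0.535×0.535 = 0.5152 m³/s
Panel 4-5: Δb = 3.9 m, d̄ = (0.46+0.00)/2 = 0.23, v̄ = (0.44+0.00)/2 = 0.22 → q = 3.9×0.23×0.22 = 0.1973 m³/s
Q = Σ q = 2.163 m³/s

2.16 m³/s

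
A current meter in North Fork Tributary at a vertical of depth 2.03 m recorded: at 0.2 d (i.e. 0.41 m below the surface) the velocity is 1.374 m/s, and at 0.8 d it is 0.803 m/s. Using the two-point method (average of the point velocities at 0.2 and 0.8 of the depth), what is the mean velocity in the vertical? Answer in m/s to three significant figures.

1.09 m/s

v̄ = (1.374 + 0.803) / 2 = 1.089 m/s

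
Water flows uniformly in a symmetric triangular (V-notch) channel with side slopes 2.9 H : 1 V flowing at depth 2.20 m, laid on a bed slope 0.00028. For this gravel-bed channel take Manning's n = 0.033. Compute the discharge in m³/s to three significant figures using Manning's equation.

7.31 m³/s

A = z·y² = 2.9×2.20² = 14.04 m²
P = 2y√(1+z²) = 2×2.20×√(1+2.9²) = 13.50 m
R = A/P = 14.04/13.50 = 1.040 m
Q = (1/n)·A·R^(2/3)·S^(1/2) = (1/0.033) × 14.04 × 1.040^(2/3) × 0.00028^(1/2) = 7.305 m³/s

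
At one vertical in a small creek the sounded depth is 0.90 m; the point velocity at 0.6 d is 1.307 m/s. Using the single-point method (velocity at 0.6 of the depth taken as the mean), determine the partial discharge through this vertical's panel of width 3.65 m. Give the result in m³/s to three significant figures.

v̄ = v₀.₆ = 1.307 m/s
q = v̄ × d × w = 1.307 × 0.90 × 3.65 = 4.293 m³/s

4.29 m³/s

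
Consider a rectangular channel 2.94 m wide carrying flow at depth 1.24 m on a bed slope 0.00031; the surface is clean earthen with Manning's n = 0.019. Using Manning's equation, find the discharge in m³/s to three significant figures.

2.59 m³/s

A = b·y = 2.94 × 1.24 = 3.646 m²
P = b + 2y = 2.94 + 2×1.24 = 5.420 m
R = A/P = 3.646/5.420 = 0.6726 m
Q = (1/n)·A·R^(2/3)·S^(1/2) = (1/0.019) × 3.646 × 0.6726^(2/3) × 0.00031^(1/2) = 2.593 m³/s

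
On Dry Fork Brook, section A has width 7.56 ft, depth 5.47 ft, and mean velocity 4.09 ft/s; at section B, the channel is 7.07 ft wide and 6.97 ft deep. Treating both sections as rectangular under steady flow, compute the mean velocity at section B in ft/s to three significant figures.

3.43 ft/s

Q = A₁V₁ = (7.56×5.47) × 4.09 = 169.1 ft³/s
A₂ = 7.07 × 6.97 = 49.28 ft²
V₂ = Q/A₂ = 169.1/49.28 = 3.432 ft/s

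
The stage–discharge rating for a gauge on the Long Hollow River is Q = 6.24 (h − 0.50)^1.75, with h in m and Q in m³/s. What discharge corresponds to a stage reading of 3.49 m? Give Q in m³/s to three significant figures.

Q = 6.24 × (3.49 − 0.50)^1.75 = 6.24 × 2.99^1.75 = 42.42 m³/s

42.4 m³/s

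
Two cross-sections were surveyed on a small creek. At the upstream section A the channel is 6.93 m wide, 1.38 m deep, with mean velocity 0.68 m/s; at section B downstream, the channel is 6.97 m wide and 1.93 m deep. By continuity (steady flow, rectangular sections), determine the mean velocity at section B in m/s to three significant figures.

0.483 m/s

Q = A₁V₁ = (6.93×1.38) × 0.68 = 6.503 m³/s
A₂ = 6.97 × 1.93 = 13.45 m²
V₂ = Q/A₂ = 6.503/13.45 = 0.4834 m/s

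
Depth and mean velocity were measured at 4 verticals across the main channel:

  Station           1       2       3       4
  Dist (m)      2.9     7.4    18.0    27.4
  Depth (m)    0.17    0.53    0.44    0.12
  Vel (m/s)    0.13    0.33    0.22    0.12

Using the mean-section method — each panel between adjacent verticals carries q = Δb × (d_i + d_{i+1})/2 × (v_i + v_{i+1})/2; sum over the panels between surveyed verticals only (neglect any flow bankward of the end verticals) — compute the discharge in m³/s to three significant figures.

2.22 m³/s

Panel 1-2: Δb = 4.5 m, d̄ = (0.17+0.53)/2 = 0.35, v̄ = (0.13+0.33)/2 = 0.23 → q = 4.5×0.35×0.23 = 0.3623 m³/s
Panel 2-3: Δb = 10.6 m, d̄ = (0.53+0.44)/2 = 0.485, v̄ = (0.33+0.22)/2 = 0.275 → q = 10.6×0.485×0.275 = 1.414 m³/s
Panel 3-4: Δb = 9.4 m, d̄ = (0.44+0.12)/2 = 0.28, v̄ = (0.22+0.12)/2 = 0.17 → q = 9.4×0.28×0.17 = 0.4474 m³/s
Q = Σ q = 2.223 m³/s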